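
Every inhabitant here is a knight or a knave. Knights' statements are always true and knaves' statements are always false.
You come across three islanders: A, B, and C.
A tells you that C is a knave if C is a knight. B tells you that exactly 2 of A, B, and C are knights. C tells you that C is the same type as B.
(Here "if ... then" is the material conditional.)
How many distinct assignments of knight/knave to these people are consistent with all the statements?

2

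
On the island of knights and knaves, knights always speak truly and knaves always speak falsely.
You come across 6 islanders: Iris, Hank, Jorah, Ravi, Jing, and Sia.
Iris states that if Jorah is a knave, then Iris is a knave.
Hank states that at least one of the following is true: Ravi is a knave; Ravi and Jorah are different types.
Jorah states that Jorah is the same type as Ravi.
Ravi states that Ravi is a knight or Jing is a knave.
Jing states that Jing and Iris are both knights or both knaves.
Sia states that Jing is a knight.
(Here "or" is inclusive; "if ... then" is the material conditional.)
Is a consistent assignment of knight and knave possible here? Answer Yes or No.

One consistent assignment: Iris=knight, Hank=knave, Jorah=knight, Ravi=knight, Jing=knight, Sia=knight.

Yes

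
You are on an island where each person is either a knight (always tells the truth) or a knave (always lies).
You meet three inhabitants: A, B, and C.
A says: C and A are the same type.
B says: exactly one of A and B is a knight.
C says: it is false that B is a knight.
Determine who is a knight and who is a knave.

A is a knave, B is a knave, and C is a knight.

Suppose A is a knight. Then A's statement "C and A are the same type" would have to be true. Checking the 4 ways to assign the others, none is consistent with every speaker.
(For instance, with B=knave, C=knight, B's claim "exactly one of A and B is a knight" comes out true where it would need to be false.)
So A must be a knave, making "C and A are the same type" false. Taking A=knave, B=knave, C=knight, each remaining statement checks out:
  B (knave): "exactly one of A and B is a knight" — false. ✓
  C (knight): "it is false that B is a knight" — true. ✓
This is the unique consistent assignment.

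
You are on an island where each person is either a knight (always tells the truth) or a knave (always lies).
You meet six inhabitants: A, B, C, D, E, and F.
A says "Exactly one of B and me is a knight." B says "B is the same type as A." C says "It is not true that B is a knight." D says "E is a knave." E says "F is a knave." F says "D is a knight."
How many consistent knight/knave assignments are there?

2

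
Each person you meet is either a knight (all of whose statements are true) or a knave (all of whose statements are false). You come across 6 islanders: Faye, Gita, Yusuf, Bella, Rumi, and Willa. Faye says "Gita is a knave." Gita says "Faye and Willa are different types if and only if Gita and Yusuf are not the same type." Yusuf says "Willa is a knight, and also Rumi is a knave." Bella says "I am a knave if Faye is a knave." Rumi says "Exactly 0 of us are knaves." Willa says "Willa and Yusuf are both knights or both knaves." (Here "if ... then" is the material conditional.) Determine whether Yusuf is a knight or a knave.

Yusuf is a knight.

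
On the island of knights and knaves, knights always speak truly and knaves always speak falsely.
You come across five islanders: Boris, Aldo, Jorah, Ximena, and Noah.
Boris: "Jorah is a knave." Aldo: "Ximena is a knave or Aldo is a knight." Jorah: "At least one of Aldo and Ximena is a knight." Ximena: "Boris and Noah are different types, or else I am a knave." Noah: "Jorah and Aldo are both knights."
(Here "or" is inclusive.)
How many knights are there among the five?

4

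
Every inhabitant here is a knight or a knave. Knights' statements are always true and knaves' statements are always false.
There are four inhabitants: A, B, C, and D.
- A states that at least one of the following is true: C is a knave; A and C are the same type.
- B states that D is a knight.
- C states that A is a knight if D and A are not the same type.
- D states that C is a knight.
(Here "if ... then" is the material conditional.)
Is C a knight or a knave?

Consistent assignments: {A=knight, B=knight, C=knight, D=knight}
In every consistent assignment, C is a knight.

C is a knight.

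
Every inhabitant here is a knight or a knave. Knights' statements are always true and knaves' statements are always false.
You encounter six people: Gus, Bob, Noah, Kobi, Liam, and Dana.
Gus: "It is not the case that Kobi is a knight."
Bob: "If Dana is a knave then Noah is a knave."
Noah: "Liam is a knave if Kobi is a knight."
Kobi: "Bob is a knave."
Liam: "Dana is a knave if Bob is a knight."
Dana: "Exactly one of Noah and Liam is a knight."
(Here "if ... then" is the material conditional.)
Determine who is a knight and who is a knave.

Gus is a knight, Bob is a knight, Noah is a knight, Kobi is a knave, Liam is a knave, and Dana is a knight.

As a knight, Gus's statement "it is not the case that Kobi is a knight" should be True; it is.
As a knight, Bob's statement "if Dana is a knave then Noah is a knave" should be True; it is.
Noah (knight): "Liam is a knave if Kobi is a knight" — True. ✓
Since Kobi is a knave, "Bob is a knave" needs to be False, which holds.
Liam is a knave, and the claim "Dana is a knave if Bob is a knight" is indeed False.
Dana is a knight, so "exactly one of Noah and Liam is a knight" must be True — and it is.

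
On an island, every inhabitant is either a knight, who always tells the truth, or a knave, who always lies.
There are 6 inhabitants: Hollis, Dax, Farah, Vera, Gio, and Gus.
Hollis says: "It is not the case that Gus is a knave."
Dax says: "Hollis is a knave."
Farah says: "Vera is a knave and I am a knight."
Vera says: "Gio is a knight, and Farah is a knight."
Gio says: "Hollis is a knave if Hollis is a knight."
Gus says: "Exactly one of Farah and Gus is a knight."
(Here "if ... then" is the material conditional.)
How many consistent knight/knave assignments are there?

Consistent assignments:
  Hollis=knight, Dax=knave, Farah=knave, Vera=knave, Gio=knave, Gus=knight
  Hollis=knave, Dax=knight, Farah=knave, Vera=knave, Gio=knight, Gus=knave

2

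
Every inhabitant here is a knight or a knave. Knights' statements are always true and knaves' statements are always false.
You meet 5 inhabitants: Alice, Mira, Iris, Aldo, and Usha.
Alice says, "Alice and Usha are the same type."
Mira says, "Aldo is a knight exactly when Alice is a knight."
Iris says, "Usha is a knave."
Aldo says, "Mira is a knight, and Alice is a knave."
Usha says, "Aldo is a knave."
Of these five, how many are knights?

The unique consistent assignment is Alice=knight, Mira=knave, Iris=knave, Aldo=knave, Usha=knight.
That has 2 knights.

2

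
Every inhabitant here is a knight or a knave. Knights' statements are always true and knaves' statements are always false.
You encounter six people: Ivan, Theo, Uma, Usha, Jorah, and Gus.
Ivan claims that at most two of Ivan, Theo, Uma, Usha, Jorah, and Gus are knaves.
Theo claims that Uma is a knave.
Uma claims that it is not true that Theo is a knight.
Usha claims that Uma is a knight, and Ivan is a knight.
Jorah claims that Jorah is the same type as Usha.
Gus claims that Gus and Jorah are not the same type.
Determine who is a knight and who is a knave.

Ivan is a knight, Theo is a knave, Uma is a knight, Usha is a knight, Jorah is a knave, and Gus is a knight.

Ivan is a knight, so "at most two of Ivan, Theo, Uma, Usha, Jorah, and Gus are knaves" must be true — and it is.
Theo (knave): "Uma is a knave" — false. ✓
Uma is a knight; "it is not true that Theo is a knight" is true, as required.
Usha (knight): "Uma is a knight, and Ivan is a knight" — true. ✓
Since Jorah is a knave, "Jorah is the same type as Usha" needs to be false, which holds.
Since Gus is a knight, "Gus and Jorah are not the same type" needs to be true, which holds.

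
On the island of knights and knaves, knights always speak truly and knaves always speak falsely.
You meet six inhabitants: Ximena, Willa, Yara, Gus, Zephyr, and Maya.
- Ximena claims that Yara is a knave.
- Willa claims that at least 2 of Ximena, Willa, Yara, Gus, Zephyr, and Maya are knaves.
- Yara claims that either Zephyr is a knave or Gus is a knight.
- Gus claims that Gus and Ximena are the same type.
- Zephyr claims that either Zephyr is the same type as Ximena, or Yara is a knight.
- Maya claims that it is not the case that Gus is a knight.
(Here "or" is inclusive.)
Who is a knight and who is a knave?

Knights: Ximena, Willa, Zephyr, and Maya. Knaves: Yara and Gus.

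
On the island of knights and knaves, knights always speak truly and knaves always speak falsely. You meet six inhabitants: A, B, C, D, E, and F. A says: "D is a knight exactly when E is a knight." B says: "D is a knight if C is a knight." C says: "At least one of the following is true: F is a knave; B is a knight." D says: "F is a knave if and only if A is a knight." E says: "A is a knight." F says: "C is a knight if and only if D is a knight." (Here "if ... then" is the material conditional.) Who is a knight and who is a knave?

As a knave, A's statement "D is a knight exactly when E is a knight" should be false; it is.
Since B is a knight, "D is a knight if C is a knight" needs to be True, which holds.
Since C is a knight, "at least one of the following is true: F is a knave; B is a knight" needs to be True, which holds.
D is a knight, so "F is a knave if and only if A is a knight" must be True — and it is.
E (knave): "A is a knight" — false. ✓
F is a knight, so "C is a knight if and only if D is a knight" must be True — and it is.

Knights: B, C, D, and F. Knaves: A and E.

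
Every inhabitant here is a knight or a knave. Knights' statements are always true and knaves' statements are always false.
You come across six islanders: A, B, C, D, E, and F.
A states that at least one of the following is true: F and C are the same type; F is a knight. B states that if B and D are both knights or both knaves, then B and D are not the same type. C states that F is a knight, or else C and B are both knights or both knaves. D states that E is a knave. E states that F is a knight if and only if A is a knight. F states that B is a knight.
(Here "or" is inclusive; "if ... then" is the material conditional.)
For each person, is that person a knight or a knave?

A is a knight, B is a knight, C is a knight, D is a knave, E is a knight, and F is a knight.

As a knight, A's statement "at least one of the following is true: F and C are the same type; F is a knight" should be True; it is.
B is a knight, so "if B and D are both knights or both knaves, then B and D are not the same type" must be True — and it is.
C is a knight, so "F is a knight, or else C and B are both knights or both knaves" must be True — and it is.
D is a knave; "E is a knave" is false, as required.
E is a knight, so "F is a knight if and only if A is a knight" must be True — and it is.
As a knight, F's statement "B is a knight" should be True; it is.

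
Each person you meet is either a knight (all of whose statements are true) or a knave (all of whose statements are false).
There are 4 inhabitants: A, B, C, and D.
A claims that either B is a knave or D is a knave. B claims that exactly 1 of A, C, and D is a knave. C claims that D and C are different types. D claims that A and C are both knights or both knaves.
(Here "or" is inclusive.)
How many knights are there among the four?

The unique consistent assignment is A=knight, B=knave, C=knave, D=knave.
That has 1 knight.

1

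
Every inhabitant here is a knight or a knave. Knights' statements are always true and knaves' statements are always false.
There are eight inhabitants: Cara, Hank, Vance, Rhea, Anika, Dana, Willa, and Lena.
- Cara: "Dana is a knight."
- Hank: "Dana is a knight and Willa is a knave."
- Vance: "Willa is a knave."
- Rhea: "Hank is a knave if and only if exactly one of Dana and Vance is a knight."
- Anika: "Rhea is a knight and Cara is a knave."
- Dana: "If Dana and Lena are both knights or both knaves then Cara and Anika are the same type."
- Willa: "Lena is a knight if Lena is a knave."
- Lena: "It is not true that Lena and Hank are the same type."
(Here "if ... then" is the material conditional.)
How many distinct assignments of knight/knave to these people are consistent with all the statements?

1

Consistent assignments:
  Cara=knave, Hank=knave, Vance=knight, Rhea=knight, Anika=knight, Dana=knave, Willa=knave, Lena=knave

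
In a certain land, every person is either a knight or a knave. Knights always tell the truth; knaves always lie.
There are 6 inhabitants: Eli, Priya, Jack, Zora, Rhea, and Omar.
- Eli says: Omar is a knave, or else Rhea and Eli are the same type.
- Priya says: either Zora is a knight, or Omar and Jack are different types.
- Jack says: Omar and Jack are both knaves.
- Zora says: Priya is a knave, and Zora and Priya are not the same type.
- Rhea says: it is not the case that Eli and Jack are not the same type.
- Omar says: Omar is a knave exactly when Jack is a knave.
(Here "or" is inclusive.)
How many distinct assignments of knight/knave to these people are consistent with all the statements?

0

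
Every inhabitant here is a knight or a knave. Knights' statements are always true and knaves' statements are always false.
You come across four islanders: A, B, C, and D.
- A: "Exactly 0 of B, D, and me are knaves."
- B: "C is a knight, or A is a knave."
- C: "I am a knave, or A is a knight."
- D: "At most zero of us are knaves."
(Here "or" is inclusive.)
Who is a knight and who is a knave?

A is a knight, B is a knight, C is a knight, and D is a knight.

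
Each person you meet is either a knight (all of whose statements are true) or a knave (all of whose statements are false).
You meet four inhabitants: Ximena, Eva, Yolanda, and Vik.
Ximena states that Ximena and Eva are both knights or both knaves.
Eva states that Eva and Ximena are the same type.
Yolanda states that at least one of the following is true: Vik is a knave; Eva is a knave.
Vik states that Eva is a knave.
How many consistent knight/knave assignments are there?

1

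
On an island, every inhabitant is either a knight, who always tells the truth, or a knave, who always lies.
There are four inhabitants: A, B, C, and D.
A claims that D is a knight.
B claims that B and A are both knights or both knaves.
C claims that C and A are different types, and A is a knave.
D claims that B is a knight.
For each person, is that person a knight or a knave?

A is a knight, B is a knight, C is a knave, and D is a knight.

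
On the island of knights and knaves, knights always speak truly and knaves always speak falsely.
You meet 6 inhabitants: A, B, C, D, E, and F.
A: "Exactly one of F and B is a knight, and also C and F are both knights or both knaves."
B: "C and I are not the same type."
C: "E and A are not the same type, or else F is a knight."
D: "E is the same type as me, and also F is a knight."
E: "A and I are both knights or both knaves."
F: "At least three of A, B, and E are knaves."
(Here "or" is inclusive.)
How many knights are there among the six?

3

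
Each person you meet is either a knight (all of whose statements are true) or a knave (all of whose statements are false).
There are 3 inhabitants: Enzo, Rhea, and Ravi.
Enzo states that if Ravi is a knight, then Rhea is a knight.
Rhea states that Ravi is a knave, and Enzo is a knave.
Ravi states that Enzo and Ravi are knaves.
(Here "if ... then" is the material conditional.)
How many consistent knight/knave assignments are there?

1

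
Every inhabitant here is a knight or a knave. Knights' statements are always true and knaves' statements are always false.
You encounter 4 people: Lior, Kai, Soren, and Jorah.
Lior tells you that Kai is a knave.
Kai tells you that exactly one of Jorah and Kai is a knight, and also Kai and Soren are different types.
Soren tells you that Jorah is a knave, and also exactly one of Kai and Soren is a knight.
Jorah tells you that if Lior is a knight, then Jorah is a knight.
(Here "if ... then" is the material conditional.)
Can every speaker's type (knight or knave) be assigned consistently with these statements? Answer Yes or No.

Yes

One consistent assignment: Lior=knight, Kai=knave, Soren=knight, Jorah=knave.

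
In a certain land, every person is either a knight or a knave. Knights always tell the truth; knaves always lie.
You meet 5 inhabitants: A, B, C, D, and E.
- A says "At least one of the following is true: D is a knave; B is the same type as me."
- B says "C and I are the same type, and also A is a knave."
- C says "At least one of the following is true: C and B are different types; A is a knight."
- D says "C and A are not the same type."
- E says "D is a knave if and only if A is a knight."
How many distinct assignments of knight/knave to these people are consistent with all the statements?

1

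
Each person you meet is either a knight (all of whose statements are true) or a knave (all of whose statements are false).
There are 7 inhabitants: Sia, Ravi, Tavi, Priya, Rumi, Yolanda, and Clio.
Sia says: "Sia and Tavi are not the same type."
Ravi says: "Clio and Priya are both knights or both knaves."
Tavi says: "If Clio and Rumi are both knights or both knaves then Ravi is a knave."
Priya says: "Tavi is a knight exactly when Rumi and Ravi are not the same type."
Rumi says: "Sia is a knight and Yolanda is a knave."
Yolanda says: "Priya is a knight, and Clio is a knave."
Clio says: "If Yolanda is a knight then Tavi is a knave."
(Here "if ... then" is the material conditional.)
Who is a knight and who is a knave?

Sia is a knight, Ravi is a knight, Tavi is a knave, Priya is a knight, Rumi is a knight, Yolanda is a knave, and Clio is a knight.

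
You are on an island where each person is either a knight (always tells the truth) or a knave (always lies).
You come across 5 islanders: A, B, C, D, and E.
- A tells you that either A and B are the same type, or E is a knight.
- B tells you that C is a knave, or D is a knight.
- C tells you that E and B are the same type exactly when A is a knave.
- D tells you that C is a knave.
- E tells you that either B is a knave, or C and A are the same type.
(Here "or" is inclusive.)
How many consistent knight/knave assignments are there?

1

Consistent assignments:
  A=knight, B=knave, C=knight, D=knave, E=knight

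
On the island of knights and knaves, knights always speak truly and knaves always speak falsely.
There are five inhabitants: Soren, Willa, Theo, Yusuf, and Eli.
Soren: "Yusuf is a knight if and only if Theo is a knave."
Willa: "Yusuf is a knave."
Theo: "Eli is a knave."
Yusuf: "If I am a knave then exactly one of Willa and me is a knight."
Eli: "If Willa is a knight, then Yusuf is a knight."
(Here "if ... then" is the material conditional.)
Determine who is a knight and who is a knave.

Soren is a knight, Willa is a knave, Theo is a knave, Yusuf is a knight, and Eli is a knight.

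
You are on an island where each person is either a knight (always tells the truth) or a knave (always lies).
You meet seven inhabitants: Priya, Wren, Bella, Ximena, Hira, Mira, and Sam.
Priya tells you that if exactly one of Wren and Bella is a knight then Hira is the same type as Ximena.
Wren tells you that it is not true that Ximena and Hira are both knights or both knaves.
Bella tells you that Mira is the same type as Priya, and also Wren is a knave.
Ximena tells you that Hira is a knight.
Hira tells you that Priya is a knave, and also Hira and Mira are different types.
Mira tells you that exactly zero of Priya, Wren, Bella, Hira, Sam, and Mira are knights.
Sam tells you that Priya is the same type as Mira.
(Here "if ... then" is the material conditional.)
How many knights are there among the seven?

1

The unique consistent assignment is Priya=knight, Wren=knave, Bella=knave, Ximena=knave, Hira=knave, Mira=knave, Sam=knave.
That has 1 knight.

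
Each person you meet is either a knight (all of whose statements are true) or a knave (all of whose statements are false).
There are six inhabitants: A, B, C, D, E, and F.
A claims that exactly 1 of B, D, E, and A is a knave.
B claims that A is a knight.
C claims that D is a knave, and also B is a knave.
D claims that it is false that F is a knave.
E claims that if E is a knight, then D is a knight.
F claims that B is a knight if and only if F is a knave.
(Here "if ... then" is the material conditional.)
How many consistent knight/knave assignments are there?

1

Consistent assignments:
  A=knave, B=knave, C=knave, D=knight, E=knight, F=knight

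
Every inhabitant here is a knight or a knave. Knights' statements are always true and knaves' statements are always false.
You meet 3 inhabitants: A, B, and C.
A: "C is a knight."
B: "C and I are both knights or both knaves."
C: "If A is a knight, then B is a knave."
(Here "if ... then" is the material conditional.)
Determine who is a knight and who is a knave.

A is a knight, B is a knave, and C is a knight.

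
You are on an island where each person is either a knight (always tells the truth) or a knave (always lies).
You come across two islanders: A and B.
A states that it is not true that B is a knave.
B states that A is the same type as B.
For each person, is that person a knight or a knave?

Since A is a knight, "it is not true that B is a knave" needs to be True, which holds.
B is a knight, so "A is the same type as B" must be True — and it is.

A is a knight and B is a knight.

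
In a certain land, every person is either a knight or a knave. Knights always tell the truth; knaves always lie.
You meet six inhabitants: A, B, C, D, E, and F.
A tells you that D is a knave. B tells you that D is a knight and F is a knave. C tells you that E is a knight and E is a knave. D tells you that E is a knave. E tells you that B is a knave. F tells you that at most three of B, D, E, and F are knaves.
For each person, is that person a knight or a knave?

A is a knight, B is a knave, C is a knave, D is a knave, E is a knight, and F is a knight.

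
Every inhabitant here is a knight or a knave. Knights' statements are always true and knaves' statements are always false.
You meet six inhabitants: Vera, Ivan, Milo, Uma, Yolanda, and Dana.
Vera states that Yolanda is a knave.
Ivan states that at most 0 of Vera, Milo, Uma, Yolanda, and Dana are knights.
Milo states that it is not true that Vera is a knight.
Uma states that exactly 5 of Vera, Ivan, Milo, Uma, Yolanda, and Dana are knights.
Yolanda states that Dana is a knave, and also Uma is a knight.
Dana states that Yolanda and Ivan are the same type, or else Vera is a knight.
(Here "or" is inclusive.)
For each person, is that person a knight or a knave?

Vera is a knight, so "Yolanda is a knave" must be True — and it is.
As a knave, Ivan's statement "at most 0 of Vera, Milo, Uma, Yolanda, and Dana are knights" should be false; it is.
Since Milo is a knave, "it is not true that Vera is a knight" needs to be false, which holds.
Since Uma is a knave, "exactly 5 of Vera, Ivan, Milo, Uma, Yolanda, and Dana are knights" needs to be false, which holds.
Yolanda (knave): "Dana is a knave, and also Uma is a knight" — false. ✓
Dana is a knight, and the claim "Yolanda and Ivan are the same type, or else Vera is a knight" is indeed True.

Vera is a knight, Ivan is a knave, Milo is a knave, Uma is a knave, Yolanda is a knave, and Dana is a knight.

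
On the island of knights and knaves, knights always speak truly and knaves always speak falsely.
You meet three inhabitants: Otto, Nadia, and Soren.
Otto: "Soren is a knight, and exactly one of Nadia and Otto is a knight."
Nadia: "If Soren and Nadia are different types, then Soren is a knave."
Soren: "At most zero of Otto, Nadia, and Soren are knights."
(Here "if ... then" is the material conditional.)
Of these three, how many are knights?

1

The unique consistent assignment is Otto=knave, Nadia=knight, Soren=knave.
That has 1 knight.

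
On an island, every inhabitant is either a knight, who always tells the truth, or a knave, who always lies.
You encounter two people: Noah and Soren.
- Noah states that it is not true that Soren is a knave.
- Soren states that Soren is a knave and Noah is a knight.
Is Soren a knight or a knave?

Soren is a knave.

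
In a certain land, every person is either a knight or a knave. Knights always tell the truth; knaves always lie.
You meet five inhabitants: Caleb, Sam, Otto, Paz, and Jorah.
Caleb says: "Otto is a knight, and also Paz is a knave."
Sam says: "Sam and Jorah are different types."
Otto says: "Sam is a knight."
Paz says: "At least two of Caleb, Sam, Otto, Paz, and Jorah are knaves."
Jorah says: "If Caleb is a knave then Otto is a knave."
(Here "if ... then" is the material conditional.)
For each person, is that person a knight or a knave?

Caleb is a knave, Sam is a knight, Otto is a knight, Paz is a knight, and Jorah is a knave.

Suppose Caleb is a knight. Then Caleb's statement "Otto is a knight, and also Paz is a knave" would have to be true. Checking the 16 ways to assign the others, none is consistent with every speaker.
(For instance, with Sam=knight, Otto=knight, Paz=knight, Jorah=knave, Caleb's claim "Otto is a knight, and also Paz is a knave" comes out false where it would need to be true.)
So Caleb must be a knave, making "Otto is a knight, and also Paz is a knave" false. Taking Caleb=knave, Sam=knight, Otto=knight, Paz=knight, Jorah=knave, each remaining statement checks out:
  Sam (knight): "Sam and Jorah are different types" — true. ✓
  Otto (knight): "Sam is a knight" — true. ✓
  Paz (knight): "at least two of Caleb, Sam, Otto, Paz, and Jorah are knaves" — true. ✓
  Jorah (knave): "if Caleb is a knave then Otto is a knave" — false. ✓
This is the unique consistent assignment.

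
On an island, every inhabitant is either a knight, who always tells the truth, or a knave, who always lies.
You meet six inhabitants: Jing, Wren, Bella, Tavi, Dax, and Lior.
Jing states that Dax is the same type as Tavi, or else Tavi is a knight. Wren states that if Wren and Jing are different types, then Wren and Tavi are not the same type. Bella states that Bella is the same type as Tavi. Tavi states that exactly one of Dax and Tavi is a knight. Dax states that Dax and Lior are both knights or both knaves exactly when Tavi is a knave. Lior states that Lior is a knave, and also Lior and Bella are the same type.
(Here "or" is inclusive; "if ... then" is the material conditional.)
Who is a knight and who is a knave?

Jing is a knight, and the claim "Dax is the same type as Tavi, or else Tavi is a knight" is indeed True.
Wren is a knight; "if Wren and Jing are different types, then Wren and Tavi are not the same type" is True, as required.
Bella is a knight; "Bella is the same type as Tavi" is True, as required.
Since Tavi is a knight, "exactly one of Dax and Tavi is a knight" needs to be True, which holds.
Dax is a knave, and the claim "Dax and Lior are both knights or both knaves exactly when Tavi is a knave" is indeed False.
Since Lior is a knave, "Lior is a knave, and also Lior and Bella are the same type" needs to be False, which holds.

Knights: Jing, Wren, Bella, and Tavi. Knaves: Dax and Lior.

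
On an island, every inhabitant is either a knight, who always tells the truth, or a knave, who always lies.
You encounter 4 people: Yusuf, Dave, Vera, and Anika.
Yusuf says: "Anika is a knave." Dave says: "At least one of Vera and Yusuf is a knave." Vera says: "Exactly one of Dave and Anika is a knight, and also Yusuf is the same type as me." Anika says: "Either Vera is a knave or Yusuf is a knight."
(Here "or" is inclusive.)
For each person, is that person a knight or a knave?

Suppose Yusuf is a knight. Then Yusuf's statement "Anika is a knave" would have to be true. Checking the 8 ways to assign the others, none is consistent with every speaker.
(For instance, with Dave=knight, Vera=knave, Anika=knight, Yusuf's claim "Anika is a knave" comes out false where it would need to be true.)
So Yusuf must be a knave, making "Anika is a knave" false. Taking Yusuf=knave, Dave=knight, Vera=knave, Anika=knight, each remaining statement checks out:
  Dave (knight): "at least one of Vera and Yusuf is a knave" — true. ✓
  Vera (knave): "exactly one of Dave and Anika is a knight, and also Yusuf is the same type as me" — false. ✓
  Anika (knight): "either Vera is a knave or Yusuf is a knight" — true. ✓
This is the unique consistent assignment.

Yusuf is a knave, Dave is a knight, Vera is a knave, and Anika is a knight.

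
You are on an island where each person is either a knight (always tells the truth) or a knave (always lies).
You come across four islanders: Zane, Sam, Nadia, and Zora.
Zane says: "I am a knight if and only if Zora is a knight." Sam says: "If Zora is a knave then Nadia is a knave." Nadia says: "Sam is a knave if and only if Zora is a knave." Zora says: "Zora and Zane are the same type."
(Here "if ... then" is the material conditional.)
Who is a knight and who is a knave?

Suppose Zane is a knave. Then Zane's statement "I am a knight if and only if Zora is a knight" would have to be false. Checking the 8 ways to assign the others, none is consistent with every speaker.
(For instance, with Sam=knight, Nadia=knight, Zora=knight, Zora's claim "Zora and Zane are the same type" comes out false where it would need to be true.)
So Zane must be a knight, making "I am a knight if and only if Zora is a knight" true. Taking Zane=knight, Sam=knight, Nadia=knight, Zora=knight, each remaining statement checks out:
  Sam (knight): "if Zora is a knave then Nadia is a knave" — true. ✓
  Nadia (knight): "Sam is a knave if and only if Zora is a knave" — true. ✓
  Zora (knight): "Zora and Zane are the same type" — true. ✓
This is the unique consistent assignment.

Zane is a knight, Sam is a knight, Nadia is a knight, and Zora is a knight.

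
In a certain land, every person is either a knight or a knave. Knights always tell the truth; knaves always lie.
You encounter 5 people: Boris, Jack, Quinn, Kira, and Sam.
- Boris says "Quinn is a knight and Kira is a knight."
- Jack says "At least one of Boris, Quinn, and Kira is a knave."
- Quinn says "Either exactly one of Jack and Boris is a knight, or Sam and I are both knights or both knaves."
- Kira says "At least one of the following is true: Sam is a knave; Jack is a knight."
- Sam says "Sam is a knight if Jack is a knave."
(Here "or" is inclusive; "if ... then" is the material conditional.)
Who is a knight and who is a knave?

Boris is a knight, Jack is a knave, Quinn is a knight, Kira is a knight, and Sam is a knave.

Boris is a knight, and the claim "Quinn is a knight and Kira is a knight" is indeed true.
Jack is a knave, so "at least one of Boris, Quinn, and Kira is a knave" must be False — and it is.
Quinn is a knight, so "either exactly one of Jack and Boris is a knight, or Sam and I are both knights or both knaves" must be true — and it is.
As a knight, Kira's statement "at least one of the following is true: Sam is a knave; Jack is a knight" should be true; it is.
Sam is a knave, and the claim "Sam is a knight if Jack is a knave" is indeed False.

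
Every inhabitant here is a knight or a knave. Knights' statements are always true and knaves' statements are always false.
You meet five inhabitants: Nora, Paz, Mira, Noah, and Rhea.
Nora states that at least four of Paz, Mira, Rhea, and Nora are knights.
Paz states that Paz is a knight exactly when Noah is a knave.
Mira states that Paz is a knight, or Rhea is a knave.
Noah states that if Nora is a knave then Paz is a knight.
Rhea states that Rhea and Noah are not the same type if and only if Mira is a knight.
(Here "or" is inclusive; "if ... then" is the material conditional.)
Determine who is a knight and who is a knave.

Knights: Mira. Knaves: Nora, Paz, Noah, and Rhea.

Nora is a knave; "at least four of Paz, Mira, Rhea, and Nora are knights" is False, as required.
As a knave, Paz's statement "Paz is a knight exactly when Noah is a knave" should be False; it is.
Mira is a knight; "Paz is a knight, or Rhea is a knave" is true, as required.
Noah is a knave; "if Nora is a knave then Paz is a knight" is False, as required.
Rhea is a knave; "Rhea and Noah are not the same type if and only if Mira is a knight" is False, as required.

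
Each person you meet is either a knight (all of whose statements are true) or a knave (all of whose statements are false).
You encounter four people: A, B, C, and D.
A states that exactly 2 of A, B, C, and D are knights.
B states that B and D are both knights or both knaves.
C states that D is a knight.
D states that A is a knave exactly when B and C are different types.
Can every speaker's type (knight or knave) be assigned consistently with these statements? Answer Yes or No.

No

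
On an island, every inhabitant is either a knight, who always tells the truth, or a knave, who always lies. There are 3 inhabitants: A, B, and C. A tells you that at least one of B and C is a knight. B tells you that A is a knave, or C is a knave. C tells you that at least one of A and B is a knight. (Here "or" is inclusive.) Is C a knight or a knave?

C is a knight.

Consistent assignments: {A=knight, B=knave, C=knight}
In every consistent assignment, C is a knight.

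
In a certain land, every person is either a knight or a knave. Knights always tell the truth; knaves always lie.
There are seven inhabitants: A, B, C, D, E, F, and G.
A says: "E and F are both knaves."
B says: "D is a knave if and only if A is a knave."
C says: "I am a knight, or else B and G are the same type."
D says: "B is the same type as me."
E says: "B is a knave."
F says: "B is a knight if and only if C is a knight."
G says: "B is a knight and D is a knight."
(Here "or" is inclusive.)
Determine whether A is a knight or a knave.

A is a knave.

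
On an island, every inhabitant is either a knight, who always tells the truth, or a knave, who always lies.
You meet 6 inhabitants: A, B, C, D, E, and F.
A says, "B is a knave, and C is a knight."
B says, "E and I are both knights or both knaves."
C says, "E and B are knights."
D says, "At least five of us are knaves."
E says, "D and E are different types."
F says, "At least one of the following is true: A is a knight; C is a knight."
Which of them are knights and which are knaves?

A is a knave, and the claim "B is a knave, and C is a knight" is indeed False.
B is a knight, so "E and I are both knights or both knaves" must be True — and it is.
C is a knight, so "E and B are knights" must be True — and it is.
D is a knave; "at least five of us are knaves" is False, as required.
Since E is a knight, "D and E are different types" needs to be True, which holds.
F is a knight, so "at least one of the following is true: A is a knight; C is a knight" must be True — and it is.

A is a knave, B is a knight, C is a knight, D is a knave, E is a knight, and F is a knight.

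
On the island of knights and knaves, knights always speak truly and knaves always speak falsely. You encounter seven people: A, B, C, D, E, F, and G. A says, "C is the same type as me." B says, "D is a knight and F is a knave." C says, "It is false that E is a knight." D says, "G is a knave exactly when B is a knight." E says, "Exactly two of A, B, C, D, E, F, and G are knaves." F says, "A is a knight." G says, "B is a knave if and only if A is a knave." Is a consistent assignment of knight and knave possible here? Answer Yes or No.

One consistent assignment: A=knight, B=knave, C=knight, D=knave, E=knave, F=knight, G=knave.

Yes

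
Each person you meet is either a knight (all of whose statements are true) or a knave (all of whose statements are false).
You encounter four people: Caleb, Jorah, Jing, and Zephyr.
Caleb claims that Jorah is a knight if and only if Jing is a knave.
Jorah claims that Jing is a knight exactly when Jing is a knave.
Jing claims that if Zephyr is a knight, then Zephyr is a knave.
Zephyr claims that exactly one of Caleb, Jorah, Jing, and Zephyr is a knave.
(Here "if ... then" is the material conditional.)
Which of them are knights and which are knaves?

Caleb is a knight, so "Jorah is a knight if and only if Jing is a knave" must be true — and it is.
Jorah is a knave, and the claim "Jing is a knight exactly when Jing is a knave" is indeed False.
Jing is a knight, and the claim "if Zephyr is a knight, then Zephyr is a knave" is indeed true.
Since Zephyr is a knave, "exactly one of Caleb, Jorah, Jing, and Zephyr is a knave" needs to be False, which holds.

Caleb is a knight, Jorah is a knave, Jing is a knight, and Zephyr is a knave.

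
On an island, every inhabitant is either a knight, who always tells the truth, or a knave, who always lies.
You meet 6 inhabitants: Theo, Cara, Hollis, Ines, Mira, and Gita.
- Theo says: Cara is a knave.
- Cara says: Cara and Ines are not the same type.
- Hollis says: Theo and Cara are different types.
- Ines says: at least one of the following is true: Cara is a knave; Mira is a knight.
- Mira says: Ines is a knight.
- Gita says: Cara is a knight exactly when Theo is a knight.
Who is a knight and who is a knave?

Theo is a knave, Cara is a knight, Hollis is a knight, Ines is a knave, Mira is a knave, and Gita is a knave.

Theo is a knave, so "Cara is a knave" must be false — and it is.
Cara (knight): "Cara and Ines are not the same type" — True. ✓
Hollis is a knight, so "Theo and Cara are different types" must be True — and it is.
As a knave, Ines's statement "at least one of the following is true: Cara is a knave; Mira is a knight" should be false; it is.
Mira is a knave; "Ines is a knight" is false, as required.
Gita is a knave, so "Cara is a knight exactly when Theo is a knight" must be false — and it is.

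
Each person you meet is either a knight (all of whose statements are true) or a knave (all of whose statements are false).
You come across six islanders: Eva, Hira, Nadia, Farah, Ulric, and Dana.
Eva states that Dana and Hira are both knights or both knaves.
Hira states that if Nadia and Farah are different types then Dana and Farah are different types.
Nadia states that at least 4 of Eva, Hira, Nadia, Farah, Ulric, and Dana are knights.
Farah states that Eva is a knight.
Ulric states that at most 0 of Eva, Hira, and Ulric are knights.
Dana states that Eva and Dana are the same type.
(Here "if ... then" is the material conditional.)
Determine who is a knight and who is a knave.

As a knight, Eva's statement "Dana and Hira are both knights or both knaves" should be true; it is.
Hira is a knight, and the claim "if Nadia and Farah are different types then Dana and Farah are different types" is indeed true.
As a knight, Nadia's statement "at least 4 of Eva, Hira, Nadia, Farah, Ulric, and Dana are knights" should be true; it is.
Farah (knight): "Eva is a knight" — true. ✓
As a knave, Ulric's statement "at most 0 of Eva, Hira, and Ulric are knights" should be False; it is.
Since Dana is a knight, "Eva and Dana are the same type" needs to be true, which holds.

Eva is a knight, Hira is a knight, Nadia is a knight, Farah is a knight, Ulric is a knave, and Dana is a knight.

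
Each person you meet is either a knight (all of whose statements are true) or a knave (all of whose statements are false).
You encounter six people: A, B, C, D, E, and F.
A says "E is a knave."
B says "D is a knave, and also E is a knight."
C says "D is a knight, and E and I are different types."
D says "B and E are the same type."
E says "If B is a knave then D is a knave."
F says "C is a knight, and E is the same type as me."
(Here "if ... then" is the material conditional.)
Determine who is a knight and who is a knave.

Knights: A and D. Knaves: B, C, E, and F.

Since A is a knight, "E is a knave" needs to be true, which holds.
B is a knave, so "D is a knave, and also E is a knight" must be false — and it is.
Since C is a knave, "D is a knight, and E and I are different types" needs to be false, which holds.
D is a knight; "B and E are the same type" is true, as required.
E (knave): "if B is a knave then D is a knave" — false. ✓
F is a knave, so "C is a knight, and E is the same type as me" must be false — and it is.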